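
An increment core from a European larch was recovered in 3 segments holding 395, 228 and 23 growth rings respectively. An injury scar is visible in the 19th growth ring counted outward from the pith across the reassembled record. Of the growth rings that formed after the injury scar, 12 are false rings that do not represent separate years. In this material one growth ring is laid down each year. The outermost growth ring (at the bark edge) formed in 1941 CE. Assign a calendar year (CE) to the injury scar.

Total growth rings = 395 + 228 + 23 = 646.
The injury scar sits at growth ring 19 from the pith, so 646 − 19 = 627 growth rings formed after it.
Excluding 12 false growth rings: 627 − 12 = 615.
The growth ring at the bark edge is 1941 CE, so the injury scar dates to 1941 − 615 = 1326 CE.

1326 CE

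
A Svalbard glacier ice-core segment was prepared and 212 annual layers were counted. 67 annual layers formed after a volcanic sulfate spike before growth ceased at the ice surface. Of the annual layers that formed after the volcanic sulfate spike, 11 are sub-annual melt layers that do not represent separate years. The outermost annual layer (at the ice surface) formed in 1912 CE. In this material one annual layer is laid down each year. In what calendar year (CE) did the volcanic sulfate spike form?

1856 CE

67 annual layers post-date the volcanic sulfate spike.
Excluding 11 false annual layers: 67 − 11 = 56.
Counting back 56 years from 1912 CE places the volcanic sulfate spike in 1912 − 56 = 1856 CE.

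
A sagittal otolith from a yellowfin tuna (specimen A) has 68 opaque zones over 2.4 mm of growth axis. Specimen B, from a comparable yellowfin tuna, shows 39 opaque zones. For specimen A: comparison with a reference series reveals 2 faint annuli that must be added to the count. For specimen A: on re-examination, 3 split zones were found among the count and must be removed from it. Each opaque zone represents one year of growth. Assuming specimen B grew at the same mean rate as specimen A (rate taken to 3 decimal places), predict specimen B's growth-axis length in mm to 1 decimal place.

Specimen A: correcting the raw count gives 68 − 3 + 2 = 67 true opaque zones.
A: Extension rate ≈ 2.4 / 67 = 0.036 mm/year.
Length of B = 0.036 × 39 = 1.4 mm.

1.4 mm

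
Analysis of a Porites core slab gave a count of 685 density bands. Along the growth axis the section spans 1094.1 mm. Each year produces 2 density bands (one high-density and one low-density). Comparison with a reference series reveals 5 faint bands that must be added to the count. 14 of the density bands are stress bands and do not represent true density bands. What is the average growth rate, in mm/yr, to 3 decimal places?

3.237 mm/yr

Adjusted count: 685 − 14 + 5 = 676 density bands.
With 2 density bands per year, 676 / 2 = 338 years.
Mean rate = 1094.1 mm / 338 years ≈ 3.237 mm/yr.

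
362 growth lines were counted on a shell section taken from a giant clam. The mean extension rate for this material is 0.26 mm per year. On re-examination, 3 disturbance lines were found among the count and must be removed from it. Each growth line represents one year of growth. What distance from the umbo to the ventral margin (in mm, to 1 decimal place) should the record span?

93.3 mm

True growth line count = 362 − 3 = 359.
Length ≈ 0.26 × 359 = 93.3 mm.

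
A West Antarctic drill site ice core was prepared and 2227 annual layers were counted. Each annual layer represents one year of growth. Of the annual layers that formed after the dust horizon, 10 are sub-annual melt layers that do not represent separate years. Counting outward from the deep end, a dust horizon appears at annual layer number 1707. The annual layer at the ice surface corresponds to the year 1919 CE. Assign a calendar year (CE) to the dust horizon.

1409 CE

The dust horizon sits at annual layer 1707 from the deep end, so 2227 − 1707 = 520 annual layers formed after it.
Removing the 10 false annual layers leaves 520 − 10 = 510 true annual layers beyond the dust horizon.
1919 − 510 = 1409 CE.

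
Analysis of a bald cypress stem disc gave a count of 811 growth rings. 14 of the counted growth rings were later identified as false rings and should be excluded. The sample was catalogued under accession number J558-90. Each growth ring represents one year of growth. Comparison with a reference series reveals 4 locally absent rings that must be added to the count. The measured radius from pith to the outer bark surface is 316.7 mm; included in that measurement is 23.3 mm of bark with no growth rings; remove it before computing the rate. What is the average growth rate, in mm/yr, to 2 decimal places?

True growth ring count = 811 − 14 + 4 = 801.
Removing the 23.3 mm offcut leaves 316.7 − 23.3 = 293.4 mm.
293.4 mm over 801 years gives 293.4 / 801 ≈ 0.37 mm/yr.

0.37 mm/yr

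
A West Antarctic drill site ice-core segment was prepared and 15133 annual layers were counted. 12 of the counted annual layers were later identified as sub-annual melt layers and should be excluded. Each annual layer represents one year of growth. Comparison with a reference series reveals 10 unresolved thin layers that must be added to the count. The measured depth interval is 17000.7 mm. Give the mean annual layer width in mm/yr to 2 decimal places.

1.12 mm/yr

After corrections the count is 15133 − 12 + 10 = 15131 annual layers.
17000.7 mm over 15131 years gives 17000.7 / 15131 ≈ 1.12 mm/yr.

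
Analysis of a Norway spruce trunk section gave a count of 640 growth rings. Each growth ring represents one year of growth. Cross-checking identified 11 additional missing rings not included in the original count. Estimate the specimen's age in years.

True growth ring count = 640 + 11 = 651.
One growth ring per year makes the duration 651 years.

651 years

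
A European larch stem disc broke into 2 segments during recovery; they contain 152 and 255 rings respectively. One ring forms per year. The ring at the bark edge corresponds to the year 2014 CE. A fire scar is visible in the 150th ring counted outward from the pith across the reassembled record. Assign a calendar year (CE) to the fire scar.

Total rings = 152 + 255 = 407.
Between ring 150 and the bark edge there are 407 − 150 = 257 rings.
Counting back 257 years from 2014 CE places the fire scar in 2014 − 257 = 1757 CE.

1757 CE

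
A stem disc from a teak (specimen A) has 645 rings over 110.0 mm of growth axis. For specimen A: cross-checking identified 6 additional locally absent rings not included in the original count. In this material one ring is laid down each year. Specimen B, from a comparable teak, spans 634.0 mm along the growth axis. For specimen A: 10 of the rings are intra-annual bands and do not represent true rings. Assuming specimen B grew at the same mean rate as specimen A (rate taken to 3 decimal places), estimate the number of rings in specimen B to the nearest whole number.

3686 rings

Specimen A: adjusted count: 645 − 10 + 6 = 641 rings.
A: 110.0 mm over 641 years gives 110.0 / 641 ≈ 0.172 mm per year.
B spans 634.0 / 0.172 = 3686.05 years ≈ 3686 rings.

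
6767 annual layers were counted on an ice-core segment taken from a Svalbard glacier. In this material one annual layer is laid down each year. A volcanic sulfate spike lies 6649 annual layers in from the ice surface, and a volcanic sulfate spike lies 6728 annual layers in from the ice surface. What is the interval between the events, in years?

79 years

The two markers are separated by 6728 − 6649 = 79 annual layers.
One annual layer per year makes the interval 79 years.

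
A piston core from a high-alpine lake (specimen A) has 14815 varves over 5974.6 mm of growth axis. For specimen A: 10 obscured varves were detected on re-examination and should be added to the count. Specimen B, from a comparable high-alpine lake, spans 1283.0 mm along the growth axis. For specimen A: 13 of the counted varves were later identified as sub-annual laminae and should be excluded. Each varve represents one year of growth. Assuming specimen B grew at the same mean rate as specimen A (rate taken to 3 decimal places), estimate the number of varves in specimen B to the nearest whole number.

Specimen A: true varve count = 14815 − 13 + 10 = 14812.
A: Mean rate = 5974.6 mm / 14812 years ≈ 0.403 mm/year.
Specimen B: 1283.0 mm / 0.403 mm per year = 3183.62 years ≈ 3184 varves.

3184 varves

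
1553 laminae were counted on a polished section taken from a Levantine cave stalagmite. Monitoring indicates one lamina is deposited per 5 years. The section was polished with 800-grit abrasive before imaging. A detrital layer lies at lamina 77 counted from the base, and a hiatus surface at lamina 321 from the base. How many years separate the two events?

1220 years

Separation: 321 − 77 = 244 laminae.
Multiplying by 5 years per lamina: 244 × 5 = 1220 years.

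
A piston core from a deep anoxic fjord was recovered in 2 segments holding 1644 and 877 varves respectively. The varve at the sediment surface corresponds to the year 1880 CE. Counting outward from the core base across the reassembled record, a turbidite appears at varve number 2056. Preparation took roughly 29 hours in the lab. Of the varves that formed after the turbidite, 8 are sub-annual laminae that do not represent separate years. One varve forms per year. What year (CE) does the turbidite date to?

Total varves = 1644 + 877 = 2521.
2521 − 2056 = 465 varves lie beyond the turbidite toward the sediment surface.
Excluding 8 false varves: 465 − 8 = 457.
1880 − 457 = 1423 CE.

1423 CE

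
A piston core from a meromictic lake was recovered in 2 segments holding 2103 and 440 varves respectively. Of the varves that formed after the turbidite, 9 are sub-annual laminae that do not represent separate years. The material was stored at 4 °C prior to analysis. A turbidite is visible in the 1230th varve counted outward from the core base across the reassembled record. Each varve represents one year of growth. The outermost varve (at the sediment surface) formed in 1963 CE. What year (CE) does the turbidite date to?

Total varves = 2103 + 440 = 2543.
2543 − 1230 = 1313 varves lie beyond the turbidite toward the sediment surface.
Removing the 9 false varves leaves 1313 − 9 = 1304 true varves beyond the turbidite.
Counting back 1304 years from 1963 CE places the turbidite in 1963 − 1304 = 659 CE.

659 CE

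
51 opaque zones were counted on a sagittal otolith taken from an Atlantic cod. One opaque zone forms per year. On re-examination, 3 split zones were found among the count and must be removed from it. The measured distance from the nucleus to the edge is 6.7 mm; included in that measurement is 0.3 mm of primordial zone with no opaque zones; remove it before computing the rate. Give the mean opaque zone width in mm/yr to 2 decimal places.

Adjusted count: 51 − 3 = 48 opaque zones.
Removing the 0.3 mm offcut leaves 6.7 − 0.3 = 6.4 mm.
6.4 mm over 48 years gives 6.4 / 48 ≈ 0.13 mm/yr.

0.13 mm/yr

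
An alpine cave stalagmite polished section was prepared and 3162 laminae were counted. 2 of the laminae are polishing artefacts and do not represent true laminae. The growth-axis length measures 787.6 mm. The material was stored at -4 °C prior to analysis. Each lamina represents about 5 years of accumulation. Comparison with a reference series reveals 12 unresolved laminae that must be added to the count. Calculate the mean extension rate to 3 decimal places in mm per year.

After corrections the count is 3162 − 2 + 12 = 3172 laminae.
Multiplying by 5 years per lamina: 3172 × 5 = 15860 years.
Mean rate = 787.6 mm / 15860 years ≈ 0.050 mm per year.

0.050 mm per year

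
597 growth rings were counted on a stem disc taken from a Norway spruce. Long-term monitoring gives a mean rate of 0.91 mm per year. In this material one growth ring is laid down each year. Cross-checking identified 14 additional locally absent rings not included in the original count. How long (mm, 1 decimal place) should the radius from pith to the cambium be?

Correcting the raw count gives 597 + 14 = 611 true growth rings.
Length ≈ 0.91 × 611 = 556.0 mm.

556.0 mm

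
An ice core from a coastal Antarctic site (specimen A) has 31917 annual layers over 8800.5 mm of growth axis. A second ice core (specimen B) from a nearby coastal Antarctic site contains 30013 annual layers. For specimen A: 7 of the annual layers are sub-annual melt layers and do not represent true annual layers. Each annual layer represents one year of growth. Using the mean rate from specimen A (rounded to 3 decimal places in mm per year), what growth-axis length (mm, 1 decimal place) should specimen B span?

Specimen A: adjusted count: 31917 − 7 = 31910 annual layers.
A: Extension rate ≈ 8800.5 / 31910 = 0.276 mm per year.
Length of B = 0.276 × 30013 = 8283.6 mm.

8283.6 mm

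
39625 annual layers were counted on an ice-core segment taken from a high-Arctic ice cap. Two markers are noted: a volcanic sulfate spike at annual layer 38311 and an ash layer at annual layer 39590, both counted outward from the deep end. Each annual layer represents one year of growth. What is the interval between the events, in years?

Separation: 39590 − 38311 = 1279 annual layers.
At one annual layer per year, 1279 years elapsed between them.

1279 yr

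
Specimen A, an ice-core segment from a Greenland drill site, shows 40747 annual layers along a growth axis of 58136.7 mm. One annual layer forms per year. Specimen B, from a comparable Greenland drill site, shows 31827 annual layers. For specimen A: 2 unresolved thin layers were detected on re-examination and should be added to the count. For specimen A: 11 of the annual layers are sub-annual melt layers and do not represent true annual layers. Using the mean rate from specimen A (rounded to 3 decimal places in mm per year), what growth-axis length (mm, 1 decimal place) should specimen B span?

Specimen A: true annual layer count = 40747 − 11 + 2 = 40738.
A: Mean rate = 58136.7 mm / 40738 years ≈ 1.427 mm per year.
Length of B = 1.427 × 31827 = 45417.1 mm.

45417.1 mm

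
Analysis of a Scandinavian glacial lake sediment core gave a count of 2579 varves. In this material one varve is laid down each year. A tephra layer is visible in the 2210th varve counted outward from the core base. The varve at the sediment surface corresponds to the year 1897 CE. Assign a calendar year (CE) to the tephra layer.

Between varve 2210 and the sediment surface there are 2579 − 2210 = 369 varves.
Counting back 369 years from 1897 CE places the tephra layer in 1897 − 369 = 1528 CE.

1528 CE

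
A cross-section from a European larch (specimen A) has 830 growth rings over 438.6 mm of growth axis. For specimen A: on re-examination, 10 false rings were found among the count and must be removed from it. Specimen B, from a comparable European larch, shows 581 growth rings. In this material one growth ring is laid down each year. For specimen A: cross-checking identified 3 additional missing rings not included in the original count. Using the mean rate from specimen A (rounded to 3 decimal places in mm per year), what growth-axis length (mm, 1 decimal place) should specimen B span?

309.7 mm

Specimen A: true growth ring count = 830 − 10 + 3 = 823.
A: Mean rate = 438.6 mm / 823 years ≈ 0.533 mm per year.
For B, 0.533 mm/year × 581 years = 309.7 mm.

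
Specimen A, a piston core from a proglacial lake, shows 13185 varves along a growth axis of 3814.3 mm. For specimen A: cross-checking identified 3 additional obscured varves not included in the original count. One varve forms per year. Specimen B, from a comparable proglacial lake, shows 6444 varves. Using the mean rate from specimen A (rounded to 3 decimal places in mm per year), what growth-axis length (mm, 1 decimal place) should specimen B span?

1862.3 mm

Specimen A: adjusted count: 13185 + 3 = 13188 varves.
A: Mean rate = 3814.3 mm / 13188 years ≈ 0.289 mm/yr.
Length of B = 0.289 × 6444 = 1862.3 mm.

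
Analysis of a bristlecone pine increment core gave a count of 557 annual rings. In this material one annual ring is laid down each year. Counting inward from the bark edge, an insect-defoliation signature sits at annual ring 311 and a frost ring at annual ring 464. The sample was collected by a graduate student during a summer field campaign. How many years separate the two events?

153 yr

Separation: 464 − 311 = 153 annual rings.
One annual ring per year makes the interval 153 years.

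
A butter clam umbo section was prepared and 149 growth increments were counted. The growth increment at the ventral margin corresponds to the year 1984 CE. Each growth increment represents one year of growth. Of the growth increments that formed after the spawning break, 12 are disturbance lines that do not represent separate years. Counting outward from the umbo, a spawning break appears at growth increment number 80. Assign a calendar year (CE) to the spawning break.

Between growth increment 80 and the ventral margin there are 149 − 80 = 69 growth increments.
Excluding 12 false growth increments: 69 − 12 = 57.
The growth increment at the ventral margin is 1984 CE, so the spawning break dates to 1984 − 57 = 1927 CE.

1927 CE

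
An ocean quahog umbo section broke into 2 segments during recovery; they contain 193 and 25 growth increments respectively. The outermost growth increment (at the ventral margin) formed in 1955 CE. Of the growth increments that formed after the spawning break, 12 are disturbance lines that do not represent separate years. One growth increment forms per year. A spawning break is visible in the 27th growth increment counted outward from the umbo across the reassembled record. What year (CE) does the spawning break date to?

Total growth increments = 193 + 25 = 218.
218 − 27 = 191 growth increments lie beyond the spawning break toward the ventral margin.
Removing the 12 false growth increments leaves 191 − 12 = 179 true growth increments beyond the spawning break.
Counting back 179 years from 1955 CE places the spawning break in 1955 − 179 = 1776 CE.

1776 CE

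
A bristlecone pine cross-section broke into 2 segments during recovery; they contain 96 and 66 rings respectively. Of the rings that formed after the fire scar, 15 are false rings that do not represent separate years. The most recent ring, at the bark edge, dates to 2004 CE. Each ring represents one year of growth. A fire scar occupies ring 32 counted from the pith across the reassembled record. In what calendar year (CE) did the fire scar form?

Total rings = 96 + 66 = 162.
The fire scar sits at ring 32 from the pith, so 162 − 32 = 130 rings formed after it.
Removing the 15 false rings leaves 130 − 15 = 115 true rings beyond the fire scar.
The ring at the bark edge is 2004 CE, so the fire scar dates to 2004 − 115 = 1889 CE.

1889 CE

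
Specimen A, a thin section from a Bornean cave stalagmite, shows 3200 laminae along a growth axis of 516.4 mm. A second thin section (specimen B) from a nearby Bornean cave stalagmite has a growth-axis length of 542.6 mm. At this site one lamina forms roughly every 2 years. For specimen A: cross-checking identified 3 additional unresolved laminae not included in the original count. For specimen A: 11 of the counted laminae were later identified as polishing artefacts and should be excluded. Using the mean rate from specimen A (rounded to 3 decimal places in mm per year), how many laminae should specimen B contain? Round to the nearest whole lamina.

3349 laminae

Specimen A: adjusted count: 3200 − 11 + 3 = 3192 laminae.
Specimen A: at 2 years per lamina, 3192 × 2 = 6384 years.
A: 516.4 mm over 6384 years gives 516.4 / 6384 ≈ 0.081 mm per year.
B spans 542.6 / 0.081 = 6698.77 years; at 2 years per lamina that is 6698.77 / 2 ≈ 3349 laminae.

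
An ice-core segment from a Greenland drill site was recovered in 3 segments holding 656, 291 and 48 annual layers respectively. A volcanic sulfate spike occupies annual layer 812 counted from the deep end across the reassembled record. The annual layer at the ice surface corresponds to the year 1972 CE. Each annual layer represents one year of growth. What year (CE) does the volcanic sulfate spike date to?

Total annual layers = 656 + 291 + 48 = 995.
995 − 812 = 183 annual layers lie beyond the volcanic sulfate spike toward the ice surface.
Counting back 183 years from 1972 CE places the volcanic sulfate spike in 1972 − 183 = 1789 CE.

1789 CE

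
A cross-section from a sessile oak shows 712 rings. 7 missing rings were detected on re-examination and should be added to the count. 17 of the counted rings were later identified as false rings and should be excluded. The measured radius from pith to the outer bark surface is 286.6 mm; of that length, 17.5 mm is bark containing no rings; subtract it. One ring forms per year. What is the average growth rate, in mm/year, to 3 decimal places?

True ring count = 712 − 17 + 7 = 702.
The growth record spans 286.6 − 17.5 = 269.1 mm.
Extension rate ≈ 269.1 / 702 = 0.383 mm/year.

0.383 mm/year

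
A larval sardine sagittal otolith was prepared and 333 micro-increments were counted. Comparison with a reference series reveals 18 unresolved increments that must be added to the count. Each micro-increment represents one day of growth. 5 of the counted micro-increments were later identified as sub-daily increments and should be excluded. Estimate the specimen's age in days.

After corrections the count is 333 − 5 + 18 = 346 micro-increments.
One micro-increment per day makes the duration 346 days.

346 d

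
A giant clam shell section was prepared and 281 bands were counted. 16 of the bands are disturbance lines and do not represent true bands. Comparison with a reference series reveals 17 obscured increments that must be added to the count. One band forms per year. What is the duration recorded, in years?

282 years

Correcting the raw count gives 281 − 16 + 17 = 282 true bands.
At one band per year, that is 282 years.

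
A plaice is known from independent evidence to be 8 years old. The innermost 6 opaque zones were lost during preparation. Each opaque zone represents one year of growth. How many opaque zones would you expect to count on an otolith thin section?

At one opaque zone per year, 8 years correspond to 8 opaque zones.
Less the 6 uncaptured opaque zones: 8 − 6 = 2.

2 opaque zones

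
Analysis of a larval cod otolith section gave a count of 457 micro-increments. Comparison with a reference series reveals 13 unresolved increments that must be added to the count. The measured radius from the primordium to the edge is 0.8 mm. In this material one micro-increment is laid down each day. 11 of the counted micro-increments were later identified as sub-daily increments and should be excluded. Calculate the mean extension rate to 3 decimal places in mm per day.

0.002 mm per day

Correcting the raw count gives 457 − 11 + 13 = 459 true micro-increments.
Mean rate = 0.8 mm / 459 days ≈ 0.002 mm per day.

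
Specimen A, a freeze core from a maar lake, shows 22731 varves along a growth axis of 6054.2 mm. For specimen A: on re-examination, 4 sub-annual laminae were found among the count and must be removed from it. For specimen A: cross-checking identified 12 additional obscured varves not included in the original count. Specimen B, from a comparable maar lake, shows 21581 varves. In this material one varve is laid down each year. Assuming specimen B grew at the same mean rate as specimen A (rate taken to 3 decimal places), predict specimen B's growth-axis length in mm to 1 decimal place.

Specimen A: true varve count = 22731 − 4 + 12 = 22739.
A: Extension rate ≈ 6054.2 / 22739 = 0.266 mm/yr.
B's length ≈ 0.266 × 21581 = 5740.5 mm.

5740.5 mm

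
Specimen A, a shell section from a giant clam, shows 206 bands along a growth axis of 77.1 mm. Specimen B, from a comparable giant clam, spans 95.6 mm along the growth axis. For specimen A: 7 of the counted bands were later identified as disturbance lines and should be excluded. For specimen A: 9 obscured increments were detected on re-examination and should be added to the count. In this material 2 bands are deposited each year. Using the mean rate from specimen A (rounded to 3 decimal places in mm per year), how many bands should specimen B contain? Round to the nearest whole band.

Specimen A: after corrections the count is 206 − 7 + 9 = 208 bands.
Specimen A: 208 bands at 2 per year is 208 / 2 = 104 years.
A: Extension rate ≈ 77.1 / 104 = 0.741 mm/year.
For B, 95.6 / 0.741 = 129.01 years; at 2 bands per year that is 129.01 × 2 ≈ 258 bands.

258 bands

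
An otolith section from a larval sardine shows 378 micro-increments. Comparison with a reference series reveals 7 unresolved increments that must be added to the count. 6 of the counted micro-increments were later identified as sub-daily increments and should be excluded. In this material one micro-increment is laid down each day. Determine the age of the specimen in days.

379 d

Correcting the raw count gives 378 − 6 + 7 = 379 true micro-increments.
With a one-to-one micro-increment periodicity this is 379 days.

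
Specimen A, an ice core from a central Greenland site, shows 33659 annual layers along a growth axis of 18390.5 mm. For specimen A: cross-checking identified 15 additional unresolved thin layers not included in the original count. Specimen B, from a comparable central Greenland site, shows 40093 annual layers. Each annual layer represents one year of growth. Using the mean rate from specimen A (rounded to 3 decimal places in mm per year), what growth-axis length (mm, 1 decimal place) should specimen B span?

21890.8 mm

Specimen A: adjusted count: 33659 + 15 = 33674 annual layers.
A: Extension rate ≈ 18390.5 / 33674 = 0.546 mm per year.
B's length ≈ 0.546 × 40093 = 21890.8 mm.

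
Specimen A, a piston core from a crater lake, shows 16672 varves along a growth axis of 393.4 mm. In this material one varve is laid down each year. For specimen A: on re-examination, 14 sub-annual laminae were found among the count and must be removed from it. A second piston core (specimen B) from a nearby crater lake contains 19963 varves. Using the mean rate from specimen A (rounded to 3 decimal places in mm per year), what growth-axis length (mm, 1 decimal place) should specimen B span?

Specimen A: true varve count = 16672 − 14 = 16658.
A: Extension rate ≈ 393.4 / 16658 = 0.024 mm/year.
For B, 0.024 mm/year × 19963 years = 479.1 mm.

479.1 mm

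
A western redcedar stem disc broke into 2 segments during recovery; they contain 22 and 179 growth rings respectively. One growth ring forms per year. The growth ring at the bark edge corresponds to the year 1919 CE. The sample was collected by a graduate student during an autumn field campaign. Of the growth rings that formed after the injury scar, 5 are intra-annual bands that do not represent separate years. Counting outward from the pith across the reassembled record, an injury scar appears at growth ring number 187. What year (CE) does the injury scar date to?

Total growth rings = 22 + 179 = 201.
Between growth ring 187 and the bark edge there are 201 − 187 = 14 growth rings.
14 − 5 false = 9 true growth rings after the injury scar.
1919 − 9 = 1910 CE.

1910 CE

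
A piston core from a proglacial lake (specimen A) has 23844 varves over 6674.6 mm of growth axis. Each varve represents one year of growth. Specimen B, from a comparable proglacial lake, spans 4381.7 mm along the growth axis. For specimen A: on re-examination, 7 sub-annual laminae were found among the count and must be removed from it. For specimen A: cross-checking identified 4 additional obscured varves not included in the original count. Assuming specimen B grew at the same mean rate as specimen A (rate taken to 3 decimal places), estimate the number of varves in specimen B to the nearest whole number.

Specimen A: correcting the raw count gives 23844 − 7 + 4 = 23841 true varves.
A: Extension rate ≈ 6674.6 / 23841 = 0.280 mm/yr.
Specimen B: 4381.7 mm / 0.280 mm per year = 15648.93 years ≈ 15649 varves.

15649 varves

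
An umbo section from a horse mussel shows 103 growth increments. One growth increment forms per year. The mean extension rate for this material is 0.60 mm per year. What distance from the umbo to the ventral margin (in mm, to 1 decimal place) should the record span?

61.8 mm

The record spans 103 years at 0.60 mm per year.
103 years at 0.60 mm/year gives 0.60 × 103 = 61.8 mm.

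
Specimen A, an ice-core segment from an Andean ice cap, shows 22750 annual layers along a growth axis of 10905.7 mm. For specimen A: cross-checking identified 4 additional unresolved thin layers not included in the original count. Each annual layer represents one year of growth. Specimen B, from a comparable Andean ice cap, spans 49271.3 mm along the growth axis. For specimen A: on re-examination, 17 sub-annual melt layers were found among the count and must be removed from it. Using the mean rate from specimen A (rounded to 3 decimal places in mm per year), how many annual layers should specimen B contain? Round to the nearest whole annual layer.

Specimen A: after corrections the count is 22750 − 17 + 4 = 22737 annual layers.
A: Extension rate ≈ 10905.7 / 22737 = 0.480 mm per year.
For B, 49271.3 / 0.480 = 102648.54 years ≈ 102649 annual layers.

102649 annual layers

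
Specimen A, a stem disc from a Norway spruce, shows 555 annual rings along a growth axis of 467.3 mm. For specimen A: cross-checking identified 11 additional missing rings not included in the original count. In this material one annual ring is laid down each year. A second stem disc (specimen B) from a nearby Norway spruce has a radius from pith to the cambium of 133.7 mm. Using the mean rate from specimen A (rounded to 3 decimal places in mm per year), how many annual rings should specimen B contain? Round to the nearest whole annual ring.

Specimen A: after corrections the count is 555 + 11 = 566 annual rings.
A: 467.3 mm over 566 years gives 467.3 / 566 ≈ 0.826 mm/year.
B spans 133.7 / 0.826 = 161.86 years ≈ 162 annual rings.

162 annual rings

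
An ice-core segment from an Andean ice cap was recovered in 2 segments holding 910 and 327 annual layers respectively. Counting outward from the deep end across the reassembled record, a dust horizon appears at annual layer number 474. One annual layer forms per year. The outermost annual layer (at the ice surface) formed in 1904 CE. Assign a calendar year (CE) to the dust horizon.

Total annual layers = 910 + 327 = 1237.
1237 − 474 = 763 annual layers lie beyond the dust horizon toward the ice surface.
Counting back 763 years from 1904 CE places the dust horizon in 1904 − 763 = 1141 CE.

1141 CE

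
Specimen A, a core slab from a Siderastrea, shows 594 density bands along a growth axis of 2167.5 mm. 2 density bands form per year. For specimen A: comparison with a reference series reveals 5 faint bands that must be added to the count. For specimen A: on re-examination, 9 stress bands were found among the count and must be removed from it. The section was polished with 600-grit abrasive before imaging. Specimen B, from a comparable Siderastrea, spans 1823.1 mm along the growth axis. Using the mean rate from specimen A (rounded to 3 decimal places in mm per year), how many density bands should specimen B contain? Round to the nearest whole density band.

Specimen A: true density band count = 594 − 9 + 5 = 590.
Specimen A: 590 density bands at 2 per year is 590 / 2 = 295 years.
A: 2167.5 mm over 295 years gives 2167.5 / 295 ≈ 7.347 mm/yr.
Specimen B: 1823.1 mm / 7.347 mm per year = 248.14 years; at 2 density bands per year that is 248.14 × 2 ≈ 496 density bands.

496 density bands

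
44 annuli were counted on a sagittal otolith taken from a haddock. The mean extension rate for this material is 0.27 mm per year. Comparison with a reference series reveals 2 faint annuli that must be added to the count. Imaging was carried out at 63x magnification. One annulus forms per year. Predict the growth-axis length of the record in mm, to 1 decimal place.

12.4 mm

True annulus count = 44 + 2 = 46.
Length ≈ 0.27 × 46 = 12.4 mm.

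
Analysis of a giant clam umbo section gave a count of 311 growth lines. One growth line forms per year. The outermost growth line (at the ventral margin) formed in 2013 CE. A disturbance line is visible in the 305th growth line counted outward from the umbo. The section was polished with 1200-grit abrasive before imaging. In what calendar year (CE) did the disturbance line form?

2007 CE

Between growth line 305 and the ventral margin there are 311 − 305 = 6 growth lines.
Counting back 6 years from 2013 CE places the disturbance line in 2013 − 6 = 2007 CE.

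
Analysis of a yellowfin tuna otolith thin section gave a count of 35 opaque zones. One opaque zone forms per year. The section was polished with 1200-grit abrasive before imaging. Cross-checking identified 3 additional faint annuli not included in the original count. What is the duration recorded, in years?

True opaque zone count = 35 + 3 = 38.
One opaque zone per year makes the duration 38 years.

38 yr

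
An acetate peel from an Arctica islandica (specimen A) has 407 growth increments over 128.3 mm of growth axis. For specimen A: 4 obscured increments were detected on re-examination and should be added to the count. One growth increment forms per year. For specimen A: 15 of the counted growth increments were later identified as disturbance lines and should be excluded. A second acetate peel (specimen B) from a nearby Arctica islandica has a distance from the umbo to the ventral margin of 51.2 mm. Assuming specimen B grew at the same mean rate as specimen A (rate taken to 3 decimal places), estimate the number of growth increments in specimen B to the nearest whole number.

158 growth increments

Specimen A: after corrections the count is 407 − 15 + 4 = 396 growth increments.
A: Extension rate ≈ 128.3 / 396 = 0.324 mm/yr.
For B, 51.2 / 0.324 = 158.02 years ≈ 158 growth increments.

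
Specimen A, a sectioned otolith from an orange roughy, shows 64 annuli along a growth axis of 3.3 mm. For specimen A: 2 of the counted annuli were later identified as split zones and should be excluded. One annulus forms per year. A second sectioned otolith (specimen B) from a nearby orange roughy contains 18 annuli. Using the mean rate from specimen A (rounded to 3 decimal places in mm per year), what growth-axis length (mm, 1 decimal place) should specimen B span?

Specimen A: true annulus count = 64 − 2 = 62.
A: 3.3 mm over 62 years gives 3.3 / 62 ≈ 0.053 mm/year.
B's length ≈ 0.053 × 18 = 1.0 mm.

1.0 mm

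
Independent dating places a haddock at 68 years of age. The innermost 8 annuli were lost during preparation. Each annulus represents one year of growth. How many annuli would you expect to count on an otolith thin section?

60 annuli

Expected annuli over 68 years: 68.
68 − 8 missed = 60 annuli expected in the prepared section.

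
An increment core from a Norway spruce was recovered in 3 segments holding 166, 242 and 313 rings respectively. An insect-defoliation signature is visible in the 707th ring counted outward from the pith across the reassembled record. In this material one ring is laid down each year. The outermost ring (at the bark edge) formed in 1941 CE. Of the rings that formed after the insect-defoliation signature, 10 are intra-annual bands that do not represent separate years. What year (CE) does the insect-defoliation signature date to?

1937 CE

Total rings = 166 + 242 + 313 = 721.
Between ring 707 and the bark edge there are 721 − 707 = 14 rings.
Excluding 10 false rings: 14 − 10 = 4.
1941 − 4 = 1937 CE.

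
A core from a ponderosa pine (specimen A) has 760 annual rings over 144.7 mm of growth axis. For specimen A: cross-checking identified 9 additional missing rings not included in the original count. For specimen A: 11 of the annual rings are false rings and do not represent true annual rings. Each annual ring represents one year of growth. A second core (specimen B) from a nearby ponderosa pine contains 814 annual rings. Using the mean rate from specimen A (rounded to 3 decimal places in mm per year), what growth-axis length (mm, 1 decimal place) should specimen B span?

155.5 mm

Specimen A: adjusted count: 760 − 11 + 9 = 758 annual rings.
A: Mean rate = 144.7 mm / 758 years ≈ 0.191 mm/yr.
For B, 0.191 mm/year × 814 years = 155.5 mm.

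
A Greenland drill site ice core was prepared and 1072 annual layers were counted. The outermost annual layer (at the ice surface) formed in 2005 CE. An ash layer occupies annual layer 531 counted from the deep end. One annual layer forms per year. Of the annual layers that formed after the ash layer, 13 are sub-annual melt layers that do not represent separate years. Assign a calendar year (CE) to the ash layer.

1477 CE

1072 − 531 = 541 annual layers lie beyond the ash layer toward the ice surface.
Excluding 13 false annual layers: 541 − 13 = 528.
2005 − 528 = 1477 CE.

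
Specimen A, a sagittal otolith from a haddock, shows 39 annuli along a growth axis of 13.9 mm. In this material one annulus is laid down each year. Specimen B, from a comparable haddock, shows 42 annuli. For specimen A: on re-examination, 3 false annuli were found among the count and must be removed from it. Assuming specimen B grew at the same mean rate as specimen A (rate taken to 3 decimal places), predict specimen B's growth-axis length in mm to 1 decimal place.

Specimen A: adjusted count: 39 − 3 = 36 annuli.
A: Mean rate = 13.9 mm / 36 years ≈ 0.386 mm/yr.
Length of B = 0.386 × 42 = 16.2 mm.

16.2 mm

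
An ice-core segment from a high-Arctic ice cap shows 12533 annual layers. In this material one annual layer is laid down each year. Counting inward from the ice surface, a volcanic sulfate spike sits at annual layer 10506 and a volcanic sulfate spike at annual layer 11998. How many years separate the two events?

1492 years

11998 − 10506 = 1492 annual layers lie between the two events.
One annual layer per year makes the interval 1492 years.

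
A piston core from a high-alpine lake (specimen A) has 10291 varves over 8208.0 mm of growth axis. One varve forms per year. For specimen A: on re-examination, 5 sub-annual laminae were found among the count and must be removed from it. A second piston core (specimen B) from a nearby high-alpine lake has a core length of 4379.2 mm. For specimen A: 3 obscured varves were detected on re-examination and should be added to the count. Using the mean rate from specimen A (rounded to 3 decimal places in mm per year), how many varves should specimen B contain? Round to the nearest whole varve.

5488 varves

Specimen A: after corrections the count is 10291 − 5 + 3 = 10289 varves.
A: 8208.0 mm over 10289 years gives 8208.0 / 10289 ≈ 0.798 mm/year.
For B, 4379.2 / 0.798 = 5487.72 years ≈ 5488 varves.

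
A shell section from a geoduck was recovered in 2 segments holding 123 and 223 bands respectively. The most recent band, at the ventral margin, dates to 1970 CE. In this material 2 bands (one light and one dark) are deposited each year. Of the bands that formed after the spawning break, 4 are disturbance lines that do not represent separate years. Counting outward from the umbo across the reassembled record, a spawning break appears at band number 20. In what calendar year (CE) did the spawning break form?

Total bands = 123 + 223 = 346.
Between band 20 and the ventral margin there are 346 − 20 = 326 bands.
Excluding 4 false bands: 326 − 4 = 322.
Dividing by 2 bands per year: 322 / 2 = 161 years.
Counting back 161 years from 1970 CE places the spawning break in 1970 − 161 = 1809 CE.

1809 CE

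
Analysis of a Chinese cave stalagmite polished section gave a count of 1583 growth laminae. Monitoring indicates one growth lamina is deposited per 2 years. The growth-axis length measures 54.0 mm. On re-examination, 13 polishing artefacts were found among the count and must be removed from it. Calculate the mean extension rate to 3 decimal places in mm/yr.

After corrections the count is 1583 − 13 = 1570 growth laminae.
Multiplying by 2 years per growth lamina: 1570 × 2 = 3140 years.
Extension rate ≈ 54.0 / 3140 = 0.017 mm/yr.

0.017 mm/yr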